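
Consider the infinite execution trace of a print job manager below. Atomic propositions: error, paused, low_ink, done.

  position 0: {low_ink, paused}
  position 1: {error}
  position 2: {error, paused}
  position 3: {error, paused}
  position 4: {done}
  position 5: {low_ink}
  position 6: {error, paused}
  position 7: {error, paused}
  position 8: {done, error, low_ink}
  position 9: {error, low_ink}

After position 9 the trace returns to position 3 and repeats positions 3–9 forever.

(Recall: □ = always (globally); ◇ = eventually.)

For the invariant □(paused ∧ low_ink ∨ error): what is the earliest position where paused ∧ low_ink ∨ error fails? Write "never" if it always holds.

Check paused ∧ low_ink ∨ error at each position in order: 0 ✓, 1 ✓, 2 ✓, 3 ✓.
At position 4 the labels are {done}, so paused ∧ low_ink ∨ error is false there. This is the first violation.

4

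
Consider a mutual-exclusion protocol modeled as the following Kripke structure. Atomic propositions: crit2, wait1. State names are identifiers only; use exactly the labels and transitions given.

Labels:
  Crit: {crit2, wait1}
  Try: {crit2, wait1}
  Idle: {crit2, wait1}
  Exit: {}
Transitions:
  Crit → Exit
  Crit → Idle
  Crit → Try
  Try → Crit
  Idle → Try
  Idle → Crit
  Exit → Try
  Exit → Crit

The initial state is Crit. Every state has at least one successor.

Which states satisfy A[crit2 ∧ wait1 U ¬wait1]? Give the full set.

{Exit}

States satisfying crit2 ∧ wait1: {Crit, Try, Idle}.
States satisfying ¬wait1: {Exit}.
States satisfying A[crit2 ∧ wait1 U ¬wait1]: {Exit}.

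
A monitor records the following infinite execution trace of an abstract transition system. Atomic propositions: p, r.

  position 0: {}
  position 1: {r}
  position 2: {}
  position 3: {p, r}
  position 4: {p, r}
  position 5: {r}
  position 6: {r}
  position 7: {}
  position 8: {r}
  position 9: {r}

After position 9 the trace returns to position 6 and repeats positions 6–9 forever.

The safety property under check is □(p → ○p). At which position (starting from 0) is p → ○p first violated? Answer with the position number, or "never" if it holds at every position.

4

Check p → ○p at each position in order: 0 ✓, 1 ✓, 2 ✓, 3 ✓.
At position 4 the labels are {p, r} and the next position 5 has {r}, so p → ○p is false there. This is the first violation.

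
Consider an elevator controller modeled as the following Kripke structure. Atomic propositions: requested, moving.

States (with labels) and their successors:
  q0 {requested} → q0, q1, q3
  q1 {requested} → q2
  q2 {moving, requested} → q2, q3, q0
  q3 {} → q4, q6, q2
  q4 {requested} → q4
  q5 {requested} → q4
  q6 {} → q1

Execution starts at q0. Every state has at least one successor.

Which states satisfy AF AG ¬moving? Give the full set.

{q4, q5}

States satisfying AG ¬moving: {q4, q5}.
States satisfying AF AG ¬moving: {q4, q5}.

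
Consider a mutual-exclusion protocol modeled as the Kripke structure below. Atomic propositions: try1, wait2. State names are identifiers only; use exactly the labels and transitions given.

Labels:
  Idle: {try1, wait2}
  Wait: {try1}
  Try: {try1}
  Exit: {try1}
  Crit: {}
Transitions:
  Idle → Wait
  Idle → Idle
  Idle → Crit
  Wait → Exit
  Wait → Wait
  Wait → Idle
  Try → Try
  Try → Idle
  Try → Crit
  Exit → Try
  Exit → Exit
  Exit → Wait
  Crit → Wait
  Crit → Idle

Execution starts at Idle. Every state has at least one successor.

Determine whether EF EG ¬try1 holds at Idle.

Violated

States satisfying EG ¬try1: ∅.
States satisfying EF EG ¬try1: ∅.
No suitable path/successor from Idle witnesses the formula.
Idle ∉ Sat(EF EG ¬try1).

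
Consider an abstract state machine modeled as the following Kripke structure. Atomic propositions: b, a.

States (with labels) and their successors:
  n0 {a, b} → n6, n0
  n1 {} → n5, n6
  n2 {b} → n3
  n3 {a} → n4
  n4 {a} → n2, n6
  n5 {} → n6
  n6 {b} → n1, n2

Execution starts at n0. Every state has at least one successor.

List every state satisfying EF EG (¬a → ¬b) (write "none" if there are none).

States satisfying EG (¬a → ¬b): {n0}.
States satisfying EF EG (¬a → ¬b): {n0}.

{n0}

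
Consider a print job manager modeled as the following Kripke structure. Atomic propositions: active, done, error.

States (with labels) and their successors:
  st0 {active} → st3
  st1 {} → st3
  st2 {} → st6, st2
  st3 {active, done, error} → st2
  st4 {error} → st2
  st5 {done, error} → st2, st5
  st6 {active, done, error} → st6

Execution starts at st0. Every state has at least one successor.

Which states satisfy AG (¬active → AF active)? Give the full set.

States satisfying ¬active → AF active: {st0, st1, st3, st6}.
States satisfying AG (¬active → AF active): {st6}.

{st6}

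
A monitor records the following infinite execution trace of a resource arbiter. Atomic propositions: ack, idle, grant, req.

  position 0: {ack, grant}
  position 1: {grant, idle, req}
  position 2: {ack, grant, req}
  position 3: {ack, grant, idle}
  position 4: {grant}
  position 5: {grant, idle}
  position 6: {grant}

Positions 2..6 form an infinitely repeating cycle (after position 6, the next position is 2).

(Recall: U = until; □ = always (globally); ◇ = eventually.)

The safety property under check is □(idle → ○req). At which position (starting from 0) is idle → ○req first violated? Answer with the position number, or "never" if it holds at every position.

Check idle → ○req at each position in order: 0 ✓, 1 ✓, 2 ✓.
At position 3 the labels are {ack, grant, idle} and the next position 4 has {grant}, so idle → ○req is false there. This is the first violation.

3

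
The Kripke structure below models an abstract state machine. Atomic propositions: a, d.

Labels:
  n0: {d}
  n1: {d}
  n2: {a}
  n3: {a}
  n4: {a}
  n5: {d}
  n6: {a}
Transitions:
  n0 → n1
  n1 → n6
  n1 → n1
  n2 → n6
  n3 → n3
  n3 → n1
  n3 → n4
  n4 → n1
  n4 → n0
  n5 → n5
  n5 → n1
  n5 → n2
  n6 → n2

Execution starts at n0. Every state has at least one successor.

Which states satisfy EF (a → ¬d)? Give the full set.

{n0, n1, n2, n3, n4, n5, n6}

States satisfying a → ¬d: {n0, n1, n2, n3, n4, n5, n6}.
States satisfying EF (a → ¬d): {n0, n1, n2, n3, n4, n5, n6}.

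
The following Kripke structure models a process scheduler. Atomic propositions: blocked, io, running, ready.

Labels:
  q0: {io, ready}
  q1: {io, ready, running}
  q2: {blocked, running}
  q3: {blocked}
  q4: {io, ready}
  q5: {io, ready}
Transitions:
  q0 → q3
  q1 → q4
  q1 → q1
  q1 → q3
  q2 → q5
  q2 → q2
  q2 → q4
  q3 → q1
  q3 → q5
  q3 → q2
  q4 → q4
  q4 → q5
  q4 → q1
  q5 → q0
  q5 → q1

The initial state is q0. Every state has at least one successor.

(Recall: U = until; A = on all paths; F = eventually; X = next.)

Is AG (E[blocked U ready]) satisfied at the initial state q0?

States satisfying E[blocked U ready]: {q0, q1, q2, q3, q4, q5}.
States satisfying AG (E[blocked U ready]): {q0, q1, q2, q3, q4, q5}.
Every state reachable from q0 satisfies E[blocked U ready].
q0 ∈ Sat(AG (E[blocked U ready])).

Holds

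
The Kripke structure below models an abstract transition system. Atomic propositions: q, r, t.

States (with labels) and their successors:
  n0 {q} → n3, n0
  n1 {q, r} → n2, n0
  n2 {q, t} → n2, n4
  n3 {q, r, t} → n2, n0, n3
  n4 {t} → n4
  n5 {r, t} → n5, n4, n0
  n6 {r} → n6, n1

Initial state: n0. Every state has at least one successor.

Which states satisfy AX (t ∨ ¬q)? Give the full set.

{n2, n4}

States satisfying t ∨ ¬q: {n2, n3, n4, n5, n6}.
States satisfying AX (t ∨ ¬q): {n2, n4}.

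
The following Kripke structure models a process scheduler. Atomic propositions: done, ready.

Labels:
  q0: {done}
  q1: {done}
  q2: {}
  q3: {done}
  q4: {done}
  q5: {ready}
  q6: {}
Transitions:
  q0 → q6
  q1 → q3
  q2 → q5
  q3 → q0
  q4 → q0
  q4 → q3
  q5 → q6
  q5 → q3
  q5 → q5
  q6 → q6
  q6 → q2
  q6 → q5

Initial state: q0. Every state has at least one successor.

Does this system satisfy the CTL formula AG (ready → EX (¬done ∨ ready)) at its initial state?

States satisfying ready → EX (¬done ∨ ready): {q0, q1, q2, q3, q4, q5, q6}.
States satisfying AG (ready → EX (¬done ∨ ready)): {q0, q1, q2, q3, q4, q5, q6}.
Every state reachable from q0 satisfies ready → EX (¬done ∨ ready).
q0 ∈ Sat(AG (ready → EX (¬done ∨ ready))).

Satisfied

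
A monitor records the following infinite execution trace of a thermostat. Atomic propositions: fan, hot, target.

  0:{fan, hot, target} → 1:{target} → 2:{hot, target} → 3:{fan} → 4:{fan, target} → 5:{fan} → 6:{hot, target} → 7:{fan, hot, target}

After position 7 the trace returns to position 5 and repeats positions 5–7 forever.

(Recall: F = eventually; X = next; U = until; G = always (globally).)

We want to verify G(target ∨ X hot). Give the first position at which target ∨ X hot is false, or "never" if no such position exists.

3

Check target ∨ X hot at each position in order: 0 ✓, 1 ✓, 2 ✓.
At position 3 the labels are {fan} and the next position 4 has {fan, target}, so target ∨ X hot is false there. This is the first violation.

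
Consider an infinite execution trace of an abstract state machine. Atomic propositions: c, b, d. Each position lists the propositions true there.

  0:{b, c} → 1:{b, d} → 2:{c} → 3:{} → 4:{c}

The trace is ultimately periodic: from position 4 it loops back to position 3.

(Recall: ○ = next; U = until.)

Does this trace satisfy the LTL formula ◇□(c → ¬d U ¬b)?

□(c → ¬d U ¬b) holds at position 1, which is reachable from 0, so ◇□(c → ¬d U ¬b) holds.

Yes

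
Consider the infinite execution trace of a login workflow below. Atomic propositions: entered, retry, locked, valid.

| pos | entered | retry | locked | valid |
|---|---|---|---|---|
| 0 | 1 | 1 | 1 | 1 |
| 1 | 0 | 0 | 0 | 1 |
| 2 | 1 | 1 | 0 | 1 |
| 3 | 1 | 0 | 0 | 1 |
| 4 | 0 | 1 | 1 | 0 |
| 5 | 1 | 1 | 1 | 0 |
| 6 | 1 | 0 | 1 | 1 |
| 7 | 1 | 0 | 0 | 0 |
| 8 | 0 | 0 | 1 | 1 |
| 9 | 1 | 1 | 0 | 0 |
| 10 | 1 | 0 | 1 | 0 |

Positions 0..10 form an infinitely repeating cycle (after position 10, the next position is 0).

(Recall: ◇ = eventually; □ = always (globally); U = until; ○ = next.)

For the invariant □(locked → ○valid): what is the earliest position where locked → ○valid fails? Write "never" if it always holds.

4

Check locked → ○valid at each position in order: 0 ✓, 1 ✓, 2 ✓, 3 ✓.
At position 4 the labels are {locked, retry} and the next position 5 has {entered, locked, retry}, so locked → ○valid is false there. This is the first violation.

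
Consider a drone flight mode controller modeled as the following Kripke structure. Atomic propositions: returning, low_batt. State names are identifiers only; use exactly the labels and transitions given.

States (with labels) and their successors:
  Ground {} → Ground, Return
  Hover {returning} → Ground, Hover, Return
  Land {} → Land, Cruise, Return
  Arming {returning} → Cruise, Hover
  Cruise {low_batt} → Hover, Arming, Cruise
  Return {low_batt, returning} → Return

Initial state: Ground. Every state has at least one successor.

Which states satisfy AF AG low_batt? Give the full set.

States satisfying AG low_batt: {Return}.
States satisfying AF AG low_batt: {Return}.

{Return}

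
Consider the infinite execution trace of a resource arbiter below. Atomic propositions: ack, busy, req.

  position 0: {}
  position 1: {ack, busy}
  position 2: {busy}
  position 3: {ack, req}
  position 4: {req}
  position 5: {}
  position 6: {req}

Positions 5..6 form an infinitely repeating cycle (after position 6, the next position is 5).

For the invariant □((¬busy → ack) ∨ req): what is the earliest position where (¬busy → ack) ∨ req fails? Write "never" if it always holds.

At position 0 the labels are {}, so (¬busy → ack) ∨ req is false there. This is the first violation.

0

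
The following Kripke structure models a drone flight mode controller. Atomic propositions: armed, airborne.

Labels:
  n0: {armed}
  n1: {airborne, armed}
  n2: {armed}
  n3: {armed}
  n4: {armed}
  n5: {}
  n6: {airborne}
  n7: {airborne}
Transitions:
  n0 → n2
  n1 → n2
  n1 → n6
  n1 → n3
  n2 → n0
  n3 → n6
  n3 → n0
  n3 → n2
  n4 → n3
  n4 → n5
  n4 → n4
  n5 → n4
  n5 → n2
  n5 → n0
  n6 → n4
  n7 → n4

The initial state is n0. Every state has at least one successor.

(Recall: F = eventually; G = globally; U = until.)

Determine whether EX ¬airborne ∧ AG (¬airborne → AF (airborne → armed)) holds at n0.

Yes

States satisfying ¬airborne: {n0, n2, n3, n4, n5}.
States satisfying EX ¬airborne: {n0, n1, n2, n3, n4, n5, n6, n7}.
States satisfying ¬airborne → AF (airborne → armed): {n0, n1, n2, n3, n4, n5, n6, n7}.
States satisfying AG (¬airborne → AF (airborne → armed)): {n0, n1, n2, n3, n4, n5, n6, n7}.
States satisfying EX ¬airborne ∧ AG (¬airborne → AF (airborne → armed)): {n0, n1, n2, n3, n4, n5, n6, n7}.
n0 ∈ Sat(EX ¬airborne ∧ AG (¬airborne → AF (airborne → armed))).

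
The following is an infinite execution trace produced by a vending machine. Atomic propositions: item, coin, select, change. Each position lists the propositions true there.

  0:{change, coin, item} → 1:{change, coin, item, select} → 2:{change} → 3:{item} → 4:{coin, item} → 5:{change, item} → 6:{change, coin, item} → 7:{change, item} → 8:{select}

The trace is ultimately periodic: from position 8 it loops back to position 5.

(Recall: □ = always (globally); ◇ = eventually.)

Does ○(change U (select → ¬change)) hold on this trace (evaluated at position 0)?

The position after 0 is 1; change U (select → ¬change) is true there.

Yes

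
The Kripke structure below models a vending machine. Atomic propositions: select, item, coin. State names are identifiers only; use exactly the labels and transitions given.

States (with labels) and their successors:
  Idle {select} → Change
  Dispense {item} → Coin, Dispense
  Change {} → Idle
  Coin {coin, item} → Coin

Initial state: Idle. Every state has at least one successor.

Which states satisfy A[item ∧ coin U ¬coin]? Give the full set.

{Idle, Dispense, Change}

States satisfying item ∧ coin: {Coin}.
States satisfying ¬coin: {Idle, Dispense, Change}.
States satisfying A[item ∧ coin U ¬coin]: {Idle, Dispense, Change}.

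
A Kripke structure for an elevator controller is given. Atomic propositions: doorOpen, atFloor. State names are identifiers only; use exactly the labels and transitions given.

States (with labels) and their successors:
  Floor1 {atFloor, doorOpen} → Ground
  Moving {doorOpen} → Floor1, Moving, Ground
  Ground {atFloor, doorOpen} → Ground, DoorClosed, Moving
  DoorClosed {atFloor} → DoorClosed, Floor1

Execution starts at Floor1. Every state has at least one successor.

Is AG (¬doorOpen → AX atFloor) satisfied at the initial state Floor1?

States satisfying ¬doorOpen → AX atFloor: {Floor1, Moving, Ground, DoorClosed}.
States satisfying AG (¬doorOpen → AX atFloor): {Floor1, Moving, Ground, DoorClosed}.
Every state reachable from Floor1 satisfies ¬doorOpen → AX atFloor.
Floor1 ∈ Sat(AG (¬doorOpen → AX atFloor)).

Yes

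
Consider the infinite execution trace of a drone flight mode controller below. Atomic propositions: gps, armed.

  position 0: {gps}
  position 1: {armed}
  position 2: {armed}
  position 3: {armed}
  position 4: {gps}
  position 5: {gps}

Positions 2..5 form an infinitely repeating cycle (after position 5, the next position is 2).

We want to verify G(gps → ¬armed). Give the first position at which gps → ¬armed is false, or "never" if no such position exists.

gps → ¬armed holds at every position 0..5, and those are all the positions the trace ever visits, so the invariant G(gps → ¬armed) is never violated.

never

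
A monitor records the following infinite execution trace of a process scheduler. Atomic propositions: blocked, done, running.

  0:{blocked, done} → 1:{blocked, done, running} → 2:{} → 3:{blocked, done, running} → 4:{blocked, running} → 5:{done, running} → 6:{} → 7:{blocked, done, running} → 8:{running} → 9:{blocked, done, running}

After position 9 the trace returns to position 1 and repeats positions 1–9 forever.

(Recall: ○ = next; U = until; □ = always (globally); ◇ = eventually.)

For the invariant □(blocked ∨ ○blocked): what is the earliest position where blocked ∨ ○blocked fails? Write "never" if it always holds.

5

Check blocked ∨ ○blocked at each position in order: 0 ✓, 1 ✓, 2 ✓, 3 ✓, 4 ✓.
At position 5 the labels are {done, running} and the next position 6 has {}, so blocked ∨ ○blocked is false there. This is the first violation.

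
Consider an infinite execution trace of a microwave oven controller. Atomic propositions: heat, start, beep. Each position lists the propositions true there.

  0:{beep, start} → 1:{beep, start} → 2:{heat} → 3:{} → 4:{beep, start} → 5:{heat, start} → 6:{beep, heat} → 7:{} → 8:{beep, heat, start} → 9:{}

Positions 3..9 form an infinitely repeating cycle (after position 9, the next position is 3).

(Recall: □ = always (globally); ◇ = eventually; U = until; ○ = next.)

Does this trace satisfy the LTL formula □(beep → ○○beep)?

beep → ○○beep must hold at every position from 0 onward. It fails at position 0, so □(beep → ○○beep) is false.
Positions where beep holds: 0, 1, 4, 6, 8.
Check ○○beep at each: 0→fails, 1→fails, 4→ok, 6→ok, 8→fails.

Does not hold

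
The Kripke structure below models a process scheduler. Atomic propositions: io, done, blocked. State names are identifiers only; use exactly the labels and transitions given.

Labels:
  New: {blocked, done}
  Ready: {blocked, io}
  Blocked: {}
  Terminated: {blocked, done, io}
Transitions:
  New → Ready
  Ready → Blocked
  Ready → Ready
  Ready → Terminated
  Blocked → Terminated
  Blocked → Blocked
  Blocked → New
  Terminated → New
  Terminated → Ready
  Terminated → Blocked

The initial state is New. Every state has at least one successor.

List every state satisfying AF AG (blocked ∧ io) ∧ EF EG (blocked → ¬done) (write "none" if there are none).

none

States satisfying AG (blocked ∧ io): ∅.
States satisfying AF AG (blocked ∧ io): ∅.
States satisfying EG (blocked → ¬done): {Ready, Blocked}.
States satisfying EF EG (blocked → ¬done): {New, Ready, Blocked, Terminated}.
States satisfying AF AG (blocked ∧ io) ∧ EF EG (blocked → ¬done): ∅.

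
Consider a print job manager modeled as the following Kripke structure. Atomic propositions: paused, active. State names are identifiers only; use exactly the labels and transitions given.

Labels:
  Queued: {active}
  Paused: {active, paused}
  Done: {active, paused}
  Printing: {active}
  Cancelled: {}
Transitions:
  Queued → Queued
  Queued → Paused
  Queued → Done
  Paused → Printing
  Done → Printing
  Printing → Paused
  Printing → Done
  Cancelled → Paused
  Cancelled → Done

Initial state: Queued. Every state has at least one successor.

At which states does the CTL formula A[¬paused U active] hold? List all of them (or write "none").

{Queued, Paused, Done, Printing, Cancelled}

States satisfying ¬paused: {Queued, Printing, Cancelled}.
States satisfying active: {Queued, Paused, Done, Printing}.
States satisfying A[¬paused U active]: {Queued, Paused, Done, Printing, Cancelled}.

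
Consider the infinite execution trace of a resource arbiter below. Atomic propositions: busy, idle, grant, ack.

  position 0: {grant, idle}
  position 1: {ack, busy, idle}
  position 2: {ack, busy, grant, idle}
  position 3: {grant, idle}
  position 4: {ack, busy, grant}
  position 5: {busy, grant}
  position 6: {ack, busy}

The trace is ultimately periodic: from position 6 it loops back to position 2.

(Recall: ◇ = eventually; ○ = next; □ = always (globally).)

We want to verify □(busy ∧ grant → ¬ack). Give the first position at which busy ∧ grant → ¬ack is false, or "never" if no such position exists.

2

Check busy ∧ grant → ¬ack at each position in order: 0 ✓, 1 ✓.
At position 2 the labels are {ack, busy, grant, idle}, so busy ∧ grant → ¬ack is false there. This is the first violation.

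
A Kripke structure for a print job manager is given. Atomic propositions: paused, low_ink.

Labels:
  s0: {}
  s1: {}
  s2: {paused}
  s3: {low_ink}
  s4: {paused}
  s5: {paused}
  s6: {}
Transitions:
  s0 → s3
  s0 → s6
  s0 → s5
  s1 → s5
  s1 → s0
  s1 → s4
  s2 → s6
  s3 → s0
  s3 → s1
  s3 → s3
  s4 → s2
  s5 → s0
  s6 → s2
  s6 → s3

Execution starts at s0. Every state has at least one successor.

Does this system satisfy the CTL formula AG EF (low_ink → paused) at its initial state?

Yes

States satisfying EF (low_ink → paused): {s0, s1, s2, s3, s4, s5, s6}.
States satisfying AG EF (low_ink → paused): {s0, s1, s2, s3, s4, s5, s6}.
Every state reachable from s0 satisfies EF (low_ink → paused).
s0 ∈ Sat(AG EF (low_ink → paused)).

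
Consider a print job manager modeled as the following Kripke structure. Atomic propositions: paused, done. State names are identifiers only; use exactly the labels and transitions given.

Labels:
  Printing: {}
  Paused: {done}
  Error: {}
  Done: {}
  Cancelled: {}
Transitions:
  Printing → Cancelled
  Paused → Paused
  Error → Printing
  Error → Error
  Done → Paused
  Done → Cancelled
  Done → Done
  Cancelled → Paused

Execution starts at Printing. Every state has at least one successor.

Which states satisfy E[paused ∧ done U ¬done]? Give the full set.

{Printing, Error, Done, Cancelled}

States satisfying paused ∧ done: ∅.
States satisfying ¬done: {Printing, Error, Done, Cancelled}.
States satisfying E[paused ∧ done U ¬done]: {Printing, Error, Done, Cancelled}.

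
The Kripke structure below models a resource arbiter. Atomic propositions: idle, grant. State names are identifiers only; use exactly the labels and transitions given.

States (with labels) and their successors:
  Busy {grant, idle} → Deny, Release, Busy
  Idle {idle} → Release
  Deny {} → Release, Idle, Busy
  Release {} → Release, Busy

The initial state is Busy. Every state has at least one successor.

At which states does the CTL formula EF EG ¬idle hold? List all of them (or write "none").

{Busy, Idle, Deny, Release}

States satisfying EG ¬idle: {Deny, Release}.
States satisfying EF EG ¬idle: {Busy, Idle, Deny, Release}.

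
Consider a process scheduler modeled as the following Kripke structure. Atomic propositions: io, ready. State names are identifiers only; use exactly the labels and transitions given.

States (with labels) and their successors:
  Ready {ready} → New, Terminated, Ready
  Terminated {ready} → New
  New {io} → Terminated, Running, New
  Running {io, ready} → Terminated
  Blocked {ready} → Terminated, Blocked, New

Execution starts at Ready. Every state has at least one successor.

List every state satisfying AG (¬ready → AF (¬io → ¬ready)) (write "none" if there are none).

{Ready, Terminated, New, Running, Blocked}

States satisfying ¬ready → AF (¬io → ¬ready): {Ready, Terminated, New, Running, Blocked}.
States satisfying AG (¬ready → AF (¬io → ¬ready)): {Ready, Terminated, New, Running, Blocked}.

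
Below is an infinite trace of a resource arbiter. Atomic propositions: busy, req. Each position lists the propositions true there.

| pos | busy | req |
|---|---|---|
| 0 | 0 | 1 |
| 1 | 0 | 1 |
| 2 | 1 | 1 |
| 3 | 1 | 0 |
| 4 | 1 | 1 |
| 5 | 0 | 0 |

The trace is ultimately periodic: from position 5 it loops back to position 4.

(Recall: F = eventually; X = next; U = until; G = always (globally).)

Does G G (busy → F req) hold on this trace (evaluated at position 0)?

G (busy → F req) holds at every position 0..5, and those are all positions ever visited, so G G (busy → F req) holds.

Yes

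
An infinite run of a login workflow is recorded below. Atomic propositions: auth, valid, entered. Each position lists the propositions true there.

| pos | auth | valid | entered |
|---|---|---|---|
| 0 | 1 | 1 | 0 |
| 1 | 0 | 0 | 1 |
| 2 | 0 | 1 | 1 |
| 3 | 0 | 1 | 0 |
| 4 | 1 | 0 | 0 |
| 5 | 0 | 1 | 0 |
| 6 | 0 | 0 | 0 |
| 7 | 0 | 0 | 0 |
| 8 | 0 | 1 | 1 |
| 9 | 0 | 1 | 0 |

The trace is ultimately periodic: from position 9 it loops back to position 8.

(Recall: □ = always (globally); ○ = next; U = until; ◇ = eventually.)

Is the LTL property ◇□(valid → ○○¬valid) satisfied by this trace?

□(valid → ○○¬valid) is false at every position 0..9, so it never becomes true and ◇□(valid → ○○¬valid) fails.

No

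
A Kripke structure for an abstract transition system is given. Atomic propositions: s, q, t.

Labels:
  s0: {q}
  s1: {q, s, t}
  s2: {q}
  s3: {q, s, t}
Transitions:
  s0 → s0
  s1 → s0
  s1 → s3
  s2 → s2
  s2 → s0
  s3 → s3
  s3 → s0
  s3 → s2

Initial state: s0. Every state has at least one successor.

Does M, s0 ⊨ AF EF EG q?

States satisfying EF EG q: {s0, s1, s2, s3}.
States satisfying AF EF EG q: {s0, s1, s2, s3}.
s0 ∈ Sat(AF EF EG q).

Holds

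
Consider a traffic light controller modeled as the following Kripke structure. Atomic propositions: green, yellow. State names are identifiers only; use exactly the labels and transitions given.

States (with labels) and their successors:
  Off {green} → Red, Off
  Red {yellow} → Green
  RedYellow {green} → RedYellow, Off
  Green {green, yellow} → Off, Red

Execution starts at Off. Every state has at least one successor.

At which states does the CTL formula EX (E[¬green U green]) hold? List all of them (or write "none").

States satisfying E[¬green U green]: {Off, Red, RedYellow, Green}.
States satisfying EX (E[¬green U green]): {Off, Red, RedYellow, Green}.

{Off, Red, RedYellow, Green}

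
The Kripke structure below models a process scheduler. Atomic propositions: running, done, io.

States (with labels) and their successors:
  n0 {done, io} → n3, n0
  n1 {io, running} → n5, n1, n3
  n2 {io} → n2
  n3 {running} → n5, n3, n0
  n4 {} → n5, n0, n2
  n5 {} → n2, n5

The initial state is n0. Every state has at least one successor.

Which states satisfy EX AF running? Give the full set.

{n0, n1, n3}

States satisfying AF running: {n1, n3}.
States satisfying EX AF running: {n0, n1, n3}.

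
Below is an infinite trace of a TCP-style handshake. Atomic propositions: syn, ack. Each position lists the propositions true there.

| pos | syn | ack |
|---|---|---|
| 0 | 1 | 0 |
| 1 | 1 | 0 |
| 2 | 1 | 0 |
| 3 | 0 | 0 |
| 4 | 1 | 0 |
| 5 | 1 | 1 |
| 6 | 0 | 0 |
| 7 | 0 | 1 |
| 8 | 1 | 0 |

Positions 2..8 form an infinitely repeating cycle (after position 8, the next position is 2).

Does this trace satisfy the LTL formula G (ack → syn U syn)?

Does not hold

ack → syn U syn must hold at every position from 0 onward. It fails at position 7, so G (ack → syn U syn) is false.
Positions where ack holds: 5, 7.
Check syn U syn at each: 5→ok, 7→fails.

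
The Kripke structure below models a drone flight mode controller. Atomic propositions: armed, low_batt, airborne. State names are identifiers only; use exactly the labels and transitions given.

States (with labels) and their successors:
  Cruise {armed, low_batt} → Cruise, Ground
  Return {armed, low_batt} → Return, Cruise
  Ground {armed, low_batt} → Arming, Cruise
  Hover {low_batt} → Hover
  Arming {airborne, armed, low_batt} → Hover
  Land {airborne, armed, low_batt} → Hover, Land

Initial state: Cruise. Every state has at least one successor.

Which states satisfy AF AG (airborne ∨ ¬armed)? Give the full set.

{Hover, Arming, Land}

States satisfying AG (airborne ∨ ¬armed): {Hover, Arming, Land}.
States satisfying AF AG (airborne ∨ ¬armed): {Hover, Arming, Land}.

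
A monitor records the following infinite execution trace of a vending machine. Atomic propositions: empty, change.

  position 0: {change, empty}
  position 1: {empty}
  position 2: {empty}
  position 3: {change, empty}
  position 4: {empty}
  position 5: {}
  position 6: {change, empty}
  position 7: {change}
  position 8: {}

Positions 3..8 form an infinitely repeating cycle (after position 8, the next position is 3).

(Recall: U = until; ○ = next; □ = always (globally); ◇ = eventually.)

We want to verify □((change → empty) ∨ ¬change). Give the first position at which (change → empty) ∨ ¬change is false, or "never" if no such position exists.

7

Check (change → empty) ∨ ¬change at each position in order: 0 ✓, 1 ✓, 2 ✓, 3 ✓, 4 ✓, 5 ✓, 6 ✓.
At position 7 the labels are {change}, so (change → empty) ∨ ¬change is false there. This is the first violation.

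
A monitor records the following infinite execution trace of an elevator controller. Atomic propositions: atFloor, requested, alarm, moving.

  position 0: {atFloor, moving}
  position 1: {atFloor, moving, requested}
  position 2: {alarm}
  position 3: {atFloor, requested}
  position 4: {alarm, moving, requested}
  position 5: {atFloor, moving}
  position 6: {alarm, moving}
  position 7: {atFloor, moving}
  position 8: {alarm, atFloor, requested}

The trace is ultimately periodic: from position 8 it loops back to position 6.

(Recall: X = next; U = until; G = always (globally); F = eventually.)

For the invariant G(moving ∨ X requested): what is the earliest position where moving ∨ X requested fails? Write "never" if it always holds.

Check moving ∨ X requested at each position in order: 0 ✓, 1 ✓, 2 ✓, 3 ✓, 4 ✓, 5 ✓, 6 ✓, 7 ✓.
At position 8 the labels are {alarm, atFloor, requested} and the next position 6 has {alarm, moving}, so moving ∨ X requested is false there. This is the first violation.

8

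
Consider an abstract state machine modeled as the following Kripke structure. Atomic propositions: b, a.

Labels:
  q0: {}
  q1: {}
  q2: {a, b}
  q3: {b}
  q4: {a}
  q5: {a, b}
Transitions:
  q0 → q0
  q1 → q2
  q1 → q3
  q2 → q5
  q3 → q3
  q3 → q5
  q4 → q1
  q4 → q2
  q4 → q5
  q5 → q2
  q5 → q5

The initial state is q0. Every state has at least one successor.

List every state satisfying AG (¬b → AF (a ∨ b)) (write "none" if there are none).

{q1, q2, q3, q4, q5}

States satisfying ¬b → AF (a ∨ b): {q1, q2, q3, q4, q5}.
States satisfying AG (¬b → AF (a ∨ b)): {q1, q2, q3, q4, q5}.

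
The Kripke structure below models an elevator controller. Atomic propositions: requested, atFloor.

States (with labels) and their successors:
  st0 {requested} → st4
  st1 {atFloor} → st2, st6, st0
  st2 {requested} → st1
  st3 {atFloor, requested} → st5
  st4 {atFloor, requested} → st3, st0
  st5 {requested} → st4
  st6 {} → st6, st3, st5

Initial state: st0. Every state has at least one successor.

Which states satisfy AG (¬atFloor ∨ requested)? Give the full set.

States satisfying ¬atFloor ∨ requested: {st0, st2, st3, st4, st5, st6}.
States satisfying AG (¬atFloor ∨ requested): {st0, st3, st4, st5, st6}.

{st0, st3, st4, st5, st6}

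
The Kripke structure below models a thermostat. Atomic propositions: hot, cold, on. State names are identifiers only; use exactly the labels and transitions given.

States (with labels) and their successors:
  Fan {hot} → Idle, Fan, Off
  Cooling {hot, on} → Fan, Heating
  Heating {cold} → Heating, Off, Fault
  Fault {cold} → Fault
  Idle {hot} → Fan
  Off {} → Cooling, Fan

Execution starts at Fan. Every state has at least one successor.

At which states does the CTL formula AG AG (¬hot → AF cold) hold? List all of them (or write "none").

{Fault}

States satisfying AG (¬hot → AF cold): {Fault}.
States satisfying AG AG (¬hot → AF cold): {Fault}.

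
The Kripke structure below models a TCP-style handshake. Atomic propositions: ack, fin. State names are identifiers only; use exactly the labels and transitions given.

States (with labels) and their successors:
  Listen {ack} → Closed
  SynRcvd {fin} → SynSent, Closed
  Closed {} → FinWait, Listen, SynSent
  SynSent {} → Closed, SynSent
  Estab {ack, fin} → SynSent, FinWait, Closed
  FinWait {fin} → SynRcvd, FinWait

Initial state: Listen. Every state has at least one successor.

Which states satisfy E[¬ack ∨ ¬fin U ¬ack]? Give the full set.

{Listen, SynRcvd, Closed, SynSent, FinWait}

States satisfying ¬ack ∨ ¬fin: {Listen, SynRcvd, Closed, SynSent, FinWait}.
States satisfying ¬ack: {SynRcvd, Closed, SynSent, FinWait}.
States satisfying E[¬ack ∨ ¬fin U ¬ack]: {Listen, SynRcvd, Closed, SynSent, FinWait}.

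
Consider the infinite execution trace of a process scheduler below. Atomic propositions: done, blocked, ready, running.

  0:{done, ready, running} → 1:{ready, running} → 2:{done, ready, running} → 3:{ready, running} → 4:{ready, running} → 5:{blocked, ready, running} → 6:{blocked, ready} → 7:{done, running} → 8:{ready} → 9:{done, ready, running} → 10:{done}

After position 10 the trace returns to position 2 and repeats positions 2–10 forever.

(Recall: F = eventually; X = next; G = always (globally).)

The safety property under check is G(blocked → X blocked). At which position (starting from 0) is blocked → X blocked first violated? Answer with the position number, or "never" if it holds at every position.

Check blocked → X blocked at each position in order: 0 ✓, 1 ✓, 2 ✓, 3 ✓, 4 ✓, 5 ✓.
At position 6 the labels are {blocked, ready} and the next position 7 has {done, running}, so blocked → X blocked is false there. This is the first violation.

6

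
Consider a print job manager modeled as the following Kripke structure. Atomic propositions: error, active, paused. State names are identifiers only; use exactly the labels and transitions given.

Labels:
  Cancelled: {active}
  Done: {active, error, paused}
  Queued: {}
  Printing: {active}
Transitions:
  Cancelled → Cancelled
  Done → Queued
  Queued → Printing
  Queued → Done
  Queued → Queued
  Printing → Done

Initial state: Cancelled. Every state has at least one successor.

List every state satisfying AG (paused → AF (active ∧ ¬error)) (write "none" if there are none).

{Cancelled}

States satisfying paused → AF (active ∧ ¬error): {Cancelled, Queued, Printing}.
States satisfying AG (paused → AF (active ∧ ¬error)): {Cancelled}.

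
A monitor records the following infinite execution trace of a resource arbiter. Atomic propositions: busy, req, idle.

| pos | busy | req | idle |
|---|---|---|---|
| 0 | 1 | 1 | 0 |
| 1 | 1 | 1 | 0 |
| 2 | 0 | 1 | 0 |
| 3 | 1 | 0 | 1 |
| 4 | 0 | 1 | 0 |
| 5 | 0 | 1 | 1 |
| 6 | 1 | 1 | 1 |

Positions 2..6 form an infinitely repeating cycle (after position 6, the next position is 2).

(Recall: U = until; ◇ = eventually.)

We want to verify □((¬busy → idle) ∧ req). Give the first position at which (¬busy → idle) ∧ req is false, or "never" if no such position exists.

Check (¬busy → idle) ∧ req at each position in order: 0 ✓, 1 ✓.
At position 2 the labels are {req}, so (¬busy → idle) ∧ req is false there. This is the first violation.

2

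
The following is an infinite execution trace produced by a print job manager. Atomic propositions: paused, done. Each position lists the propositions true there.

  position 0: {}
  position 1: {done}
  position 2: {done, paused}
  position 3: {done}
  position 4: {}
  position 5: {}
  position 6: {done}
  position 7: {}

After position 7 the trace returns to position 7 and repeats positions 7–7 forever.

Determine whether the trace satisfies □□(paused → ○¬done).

Does not hold

□(paused → ○¬done) must hold at every position from 0 onward. It fails at position 0, so □□(paused → ○¬done) is false.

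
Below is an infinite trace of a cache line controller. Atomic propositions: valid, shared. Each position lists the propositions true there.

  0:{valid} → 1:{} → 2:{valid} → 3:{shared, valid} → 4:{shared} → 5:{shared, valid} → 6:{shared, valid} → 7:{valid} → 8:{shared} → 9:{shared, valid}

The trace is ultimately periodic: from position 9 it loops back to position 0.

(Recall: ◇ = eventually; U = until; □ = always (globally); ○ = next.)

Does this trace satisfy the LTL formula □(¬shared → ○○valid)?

Violated

¬shared → ○○valid must hold at every position from 0 onward. It fails at position 2, so □(¬shared → ○○valid) is false.
Positions where ¬shared holds: 0, 1, 2, 7.
Check ○○valid at each: 0→ok, 1→ok, 2→fails, 7→ok.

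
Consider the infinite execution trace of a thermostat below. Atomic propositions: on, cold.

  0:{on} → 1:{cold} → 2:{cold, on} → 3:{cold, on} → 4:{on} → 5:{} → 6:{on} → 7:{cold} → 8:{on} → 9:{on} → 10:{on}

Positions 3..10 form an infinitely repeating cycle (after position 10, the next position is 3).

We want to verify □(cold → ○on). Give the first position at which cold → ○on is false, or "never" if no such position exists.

cold → ○on holds at every position 0..10, and those are all the positions the trace ever visits, so the invariant □(cold → ○on) is never violated.

never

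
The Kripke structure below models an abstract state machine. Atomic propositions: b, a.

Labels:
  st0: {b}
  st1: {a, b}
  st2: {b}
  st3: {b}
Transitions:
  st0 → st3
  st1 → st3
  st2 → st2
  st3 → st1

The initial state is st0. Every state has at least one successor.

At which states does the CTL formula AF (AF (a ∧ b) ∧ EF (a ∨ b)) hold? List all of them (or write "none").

States satisfying AF (a ∧ b) ∧ EF (a ∨ b): {st0, st1, st3}.
States satisfying AF (AF (a ∧ b) ∧ EF (a ∨ b)): {st0, st1, st3}.

{st0, st1, st3}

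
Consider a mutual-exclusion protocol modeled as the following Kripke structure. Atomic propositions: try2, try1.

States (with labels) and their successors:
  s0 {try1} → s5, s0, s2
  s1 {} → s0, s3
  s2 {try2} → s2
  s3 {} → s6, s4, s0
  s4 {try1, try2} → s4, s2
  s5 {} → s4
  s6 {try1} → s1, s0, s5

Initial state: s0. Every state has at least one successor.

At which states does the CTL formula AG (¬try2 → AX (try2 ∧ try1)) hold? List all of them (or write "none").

{s2, s4, s5}

States satisfying ¬try2 → AX (try2 ∧ try1): {s2, s4, s5}.
States satisfying AG (¬try2 → AX (try2 ∧ try1)): {s2, s4, s5}.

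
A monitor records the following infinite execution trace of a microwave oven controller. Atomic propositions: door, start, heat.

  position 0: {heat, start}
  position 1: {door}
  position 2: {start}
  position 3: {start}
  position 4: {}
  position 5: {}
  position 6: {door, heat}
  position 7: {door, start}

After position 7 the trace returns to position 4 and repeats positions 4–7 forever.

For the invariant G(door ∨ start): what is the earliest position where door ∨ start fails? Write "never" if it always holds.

Check door ∨ start at each position in order: 0 ✓, 1 ✓, 2 ✓, 3 ✓.
At position 4 the labels are {}, so door ∨ start is false there. This is the first violation.

4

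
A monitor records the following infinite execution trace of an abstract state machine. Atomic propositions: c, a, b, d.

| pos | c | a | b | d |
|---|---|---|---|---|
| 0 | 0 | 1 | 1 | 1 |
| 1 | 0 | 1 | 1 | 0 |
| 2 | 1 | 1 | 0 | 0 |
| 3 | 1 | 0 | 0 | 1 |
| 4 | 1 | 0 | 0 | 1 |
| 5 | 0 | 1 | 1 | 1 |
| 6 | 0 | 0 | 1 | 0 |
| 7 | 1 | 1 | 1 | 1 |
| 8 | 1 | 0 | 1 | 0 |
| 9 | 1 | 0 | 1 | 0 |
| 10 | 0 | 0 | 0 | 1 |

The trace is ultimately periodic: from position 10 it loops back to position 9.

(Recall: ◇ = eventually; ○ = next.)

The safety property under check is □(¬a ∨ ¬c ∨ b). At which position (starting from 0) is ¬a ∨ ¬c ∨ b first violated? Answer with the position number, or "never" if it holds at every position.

2

Check ¬a ∨ ¬c ∨ b at each position in order: 0 ✓, 1 ✓.
At position 2 the labels are {a, c}, so ¬a ∨ ¬c ∨ b is false there. This is the first violation.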